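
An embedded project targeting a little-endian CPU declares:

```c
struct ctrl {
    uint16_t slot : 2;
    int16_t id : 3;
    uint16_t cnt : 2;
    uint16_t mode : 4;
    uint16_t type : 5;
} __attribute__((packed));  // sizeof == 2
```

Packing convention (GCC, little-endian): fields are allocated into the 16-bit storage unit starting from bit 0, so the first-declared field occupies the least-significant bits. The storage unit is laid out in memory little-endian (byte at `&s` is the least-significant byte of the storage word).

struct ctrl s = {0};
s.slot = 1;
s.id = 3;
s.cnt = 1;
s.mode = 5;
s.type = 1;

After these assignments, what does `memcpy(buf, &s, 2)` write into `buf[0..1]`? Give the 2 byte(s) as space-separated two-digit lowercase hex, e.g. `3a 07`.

ad 0a

slot (2b) val=1 bits=0x1 at bit 0: 0x0001
id (3b) val=3 bits=0x3 at bit 2: 0x000d
cnt (2b) val=1 bits=0x1 at bit 5: 0x002d
mode (4b) val=5 bits=0x5 at bit 7: 0x02ad
type (5b) val=1 bits=0x1 at bit 11: 0x0aad
word = 0x0aad → little-endian bytes:
  [0]=0xad  [1]=0x0a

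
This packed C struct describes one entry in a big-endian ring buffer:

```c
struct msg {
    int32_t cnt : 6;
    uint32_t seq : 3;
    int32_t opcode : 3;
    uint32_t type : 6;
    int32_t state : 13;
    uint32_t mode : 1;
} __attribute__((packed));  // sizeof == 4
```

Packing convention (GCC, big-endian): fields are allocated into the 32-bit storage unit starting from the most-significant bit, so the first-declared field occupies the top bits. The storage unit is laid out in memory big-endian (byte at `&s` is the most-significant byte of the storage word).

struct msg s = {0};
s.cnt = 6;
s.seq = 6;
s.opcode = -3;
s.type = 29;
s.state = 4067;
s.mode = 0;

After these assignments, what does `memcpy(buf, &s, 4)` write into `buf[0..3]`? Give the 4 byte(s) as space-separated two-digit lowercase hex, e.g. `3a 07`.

[26+:6] cnt=6 & 0x3f = 0x6; word=0x18000000
[23+:3] seq=6 & 0x7 = 0x6; word=0x1b000000
[20+:3] opcode=-3 & 0x7 = 0x5; word=0x1b500000
[14+:6] type=29 & 0x3f = 0x1d; word=0x1b574000
[1+:13] state=4067 & 0x1fff = 0xfe3; word=0x1b575fc6
[0+:1] mode=0 & 0x1 = 0x0; word=0x1b575fc6
word = 0x1b575fc6 → big-endian bytes:
  [0]=0x1b  [1]=0x57  [2]=0x5f  [3]=0xc6

1b 57 5f c6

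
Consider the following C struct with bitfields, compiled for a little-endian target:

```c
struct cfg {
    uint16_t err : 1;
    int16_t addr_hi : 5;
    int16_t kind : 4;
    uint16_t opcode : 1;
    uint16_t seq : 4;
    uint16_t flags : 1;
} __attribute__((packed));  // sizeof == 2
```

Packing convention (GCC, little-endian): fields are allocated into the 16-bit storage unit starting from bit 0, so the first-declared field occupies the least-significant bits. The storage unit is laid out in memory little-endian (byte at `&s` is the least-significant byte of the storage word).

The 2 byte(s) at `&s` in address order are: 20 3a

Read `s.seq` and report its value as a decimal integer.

[0]=0x20 [1]=0x3a (little-endian) → word 0x3a20
err [0+:1] = (word>>0) & 0x1 = 0
addr_hi [1+:5] = (word>>1) & 0x1f = 16
kind [6+:4] = (word>>6) & 0xf = 8
opcode [10+:1] = (word>>10) & 0x1 = 0
seq [11+:4] = (word>>11) & 0xf = 7  ←
flags [15+:1] = (word>>15) & 0x1 = 0

7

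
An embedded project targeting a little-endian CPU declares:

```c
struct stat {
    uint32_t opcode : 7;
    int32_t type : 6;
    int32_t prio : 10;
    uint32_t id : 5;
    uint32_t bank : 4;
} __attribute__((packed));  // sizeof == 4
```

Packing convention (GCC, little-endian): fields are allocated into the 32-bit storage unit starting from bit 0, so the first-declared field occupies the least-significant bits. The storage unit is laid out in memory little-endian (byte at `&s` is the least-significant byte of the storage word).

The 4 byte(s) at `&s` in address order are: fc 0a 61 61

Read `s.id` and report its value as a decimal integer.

2

[0]=0xfc [1]=0x0a [2]=0x61 [3]=0x61 (little-endian) → word 0x61610afc
opcode:7 @ bit 0 → (0x61610afc>>0)&0x7f = 0x7c
type:6 @ bit 7 → (0x61610afc>>7)&0x3f = 0x15
prio:10 @ bit 13 → (0x61610afc>>13)&0x3ff = 0x308
id:5 @ bit 23 → (0x61610afc>>23)&0x1f = 0x2  ←
bank:4 @ bit 28 → (0x61610afc>>28)&0xf = 0x6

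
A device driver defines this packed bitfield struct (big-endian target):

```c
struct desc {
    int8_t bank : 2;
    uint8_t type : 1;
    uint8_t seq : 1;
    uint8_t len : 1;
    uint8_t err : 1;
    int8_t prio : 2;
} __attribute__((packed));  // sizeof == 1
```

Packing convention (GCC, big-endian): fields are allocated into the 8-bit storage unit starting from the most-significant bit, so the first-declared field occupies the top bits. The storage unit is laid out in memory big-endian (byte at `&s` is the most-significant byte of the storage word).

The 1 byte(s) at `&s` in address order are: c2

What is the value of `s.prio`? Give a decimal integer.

-2

[0]=0xc2 (big-endian) → word 0xc2
bank:2 @ bit 6 → (0xc2>>6)&0x3 = 0x3
type:1 @ bit 5 → (0xc2>>5)&0x1 = 0x0
seq:1 @ bit 4 → (0xc2>>4)&0x1 = 0x0
len:1 @ bit 3 → (0xc2>>3)&0x1 = 0x0
err:1 @ bit 2 → (0xc2>>2)&0x1 = 0x0
prio:2 @ bit 0 → (0xc2>>0)&0x3 = 0x2  ←
prio signed 2b, MSB=1: 2 - 4 = -2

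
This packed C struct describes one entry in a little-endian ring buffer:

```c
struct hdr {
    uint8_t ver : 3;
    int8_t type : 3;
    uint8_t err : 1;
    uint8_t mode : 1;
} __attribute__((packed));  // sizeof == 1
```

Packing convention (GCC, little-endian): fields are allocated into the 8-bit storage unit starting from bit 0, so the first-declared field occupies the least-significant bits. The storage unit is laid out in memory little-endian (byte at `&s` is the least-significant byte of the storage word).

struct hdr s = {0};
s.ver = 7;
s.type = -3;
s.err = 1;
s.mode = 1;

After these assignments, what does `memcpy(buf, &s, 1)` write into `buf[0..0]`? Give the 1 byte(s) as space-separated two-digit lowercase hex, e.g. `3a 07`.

[0+:3] ver=7 & 0x7 = 0x7; word=0x07
[3+:3] type=-3 & 0x7 = 0x5; word=0x2f
[6+:1] err=1 & 0x1 = 0x1; word=0x6f
[7+:1] mode=1 & 0x1 = 0x1; word=0xef
word = 0xef → little-endian bytes:
  [0]=0xef

ef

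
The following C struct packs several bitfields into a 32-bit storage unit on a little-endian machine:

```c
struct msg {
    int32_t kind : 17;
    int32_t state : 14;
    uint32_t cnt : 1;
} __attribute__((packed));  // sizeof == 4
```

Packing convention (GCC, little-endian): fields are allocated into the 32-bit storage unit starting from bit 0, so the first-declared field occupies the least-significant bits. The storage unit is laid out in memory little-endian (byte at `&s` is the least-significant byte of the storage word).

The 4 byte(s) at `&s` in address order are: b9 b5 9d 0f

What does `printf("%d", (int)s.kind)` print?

-19015

[0]=0xb9 [1]=0xb5 [2]=0x9d [3]=0x0f (little-endian) → word 0x0f9db5b9
kind:17 @ bit 0 → (0x0f9db5b9>>0)&0x1ffff = 0x1b5b9  ←
state:14 @ bit 17 → (0x0f9db5b9>>17)&0x3fff = 0x7ce
cnt:1 @ bit 31 → (0x0f9db5b9>>31)&0x1 = 0x0
kind signed 17b, MSB=1: 112057 - 131072 = -19015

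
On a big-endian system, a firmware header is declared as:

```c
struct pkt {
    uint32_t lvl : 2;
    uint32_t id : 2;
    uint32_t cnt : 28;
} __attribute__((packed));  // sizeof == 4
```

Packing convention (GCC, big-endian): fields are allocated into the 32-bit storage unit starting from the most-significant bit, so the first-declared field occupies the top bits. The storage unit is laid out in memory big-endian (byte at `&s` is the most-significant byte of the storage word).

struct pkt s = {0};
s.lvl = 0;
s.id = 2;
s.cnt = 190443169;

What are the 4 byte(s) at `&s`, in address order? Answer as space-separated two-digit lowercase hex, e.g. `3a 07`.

2b 59 ee a1

lvl:2 = 0 → 0x0 << 30 → word 0x00000000
id:2 = 2 → 0x2 << 28 → word 0x20000000
cnt:28 = 190443169 → 0xb59eea1 << 0 → word 0x2b59eea1
word = 0x2b59eea1 → big-endian bytes:
  [0]=0x2b  [1]=0x59  [2]=0xee  [3]=0xa1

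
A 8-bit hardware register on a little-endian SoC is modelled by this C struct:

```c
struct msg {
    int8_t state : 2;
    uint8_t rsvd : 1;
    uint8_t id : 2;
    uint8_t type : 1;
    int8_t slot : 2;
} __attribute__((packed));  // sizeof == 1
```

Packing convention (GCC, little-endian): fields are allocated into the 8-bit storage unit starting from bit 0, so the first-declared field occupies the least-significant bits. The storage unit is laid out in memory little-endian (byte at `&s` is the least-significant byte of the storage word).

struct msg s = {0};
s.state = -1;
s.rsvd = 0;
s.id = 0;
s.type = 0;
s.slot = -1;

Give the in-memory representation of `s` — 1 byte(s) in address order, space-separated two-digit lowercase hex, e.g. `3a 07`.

c3

state (2b) val=-1 bits=0x3 at bit 0: 0x03
rsvd (1b) val=0 bits=0x0 at bit 2: 0x03
id (2b) val=0 bits=0x0 at bit 3: 0x03
type (1b) val=0 bits=0x0 at bit 5: 0x03
slot (2b) val=-1 bits=0x3 at bit 6: 0xc3
word = 0xc3 → little-endian bytes:
  [0]=0xc3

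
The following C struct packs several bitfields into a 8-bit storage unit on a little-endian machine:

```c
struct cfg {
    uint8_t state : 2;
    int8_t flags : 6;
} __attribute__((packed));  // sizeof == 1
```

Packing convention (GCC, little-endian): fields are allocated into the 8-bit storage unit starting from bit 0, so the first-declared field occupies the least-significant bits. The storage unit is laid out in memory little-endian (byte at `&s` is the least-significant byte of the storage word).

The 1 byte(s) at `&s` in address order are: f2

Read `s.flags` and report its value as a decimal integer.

-4

[0]=0xf2 (little-endian) → word 0xf2
state:2 @ bit 0 → (0xf2>>0)&0x3 = 0x2
flags:6 @ bit 2 → (0xf2>>2)&0x3f = 0x3c  ←
flags signed 6b, MSB=1: 60 - 64 = -4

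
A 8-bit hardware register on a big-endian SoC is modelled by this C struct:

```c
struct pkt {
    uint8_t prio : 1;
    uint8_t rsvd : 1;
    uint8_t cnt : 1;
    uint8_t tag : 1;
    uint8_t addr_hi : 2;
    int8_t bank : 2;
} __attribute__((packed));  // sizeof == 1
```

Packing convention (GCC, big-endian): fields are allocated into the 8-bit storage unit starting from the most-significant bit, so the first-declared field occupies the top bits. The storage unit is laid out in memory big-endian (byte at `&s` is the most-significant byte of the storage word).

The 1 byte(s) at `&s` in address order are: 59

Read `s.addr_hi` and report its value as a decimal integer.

2

[0]=0x59 (big-endian) → word 0x59
prio [7+:1] = (word>>7) & 0x1 = 0
rsvd [6+:1] = (word>>6) & 0x1 = 1
cnt [5+:1] = (word>>5) & 0x1 = 0
tag [4+:1] = (word>>4) & 0x1 = 1
addr_hi [2+:2] = (word>>2) & 0x3 = 2  ←
bank [0+:2] = (word>>0) & 0x3 = 1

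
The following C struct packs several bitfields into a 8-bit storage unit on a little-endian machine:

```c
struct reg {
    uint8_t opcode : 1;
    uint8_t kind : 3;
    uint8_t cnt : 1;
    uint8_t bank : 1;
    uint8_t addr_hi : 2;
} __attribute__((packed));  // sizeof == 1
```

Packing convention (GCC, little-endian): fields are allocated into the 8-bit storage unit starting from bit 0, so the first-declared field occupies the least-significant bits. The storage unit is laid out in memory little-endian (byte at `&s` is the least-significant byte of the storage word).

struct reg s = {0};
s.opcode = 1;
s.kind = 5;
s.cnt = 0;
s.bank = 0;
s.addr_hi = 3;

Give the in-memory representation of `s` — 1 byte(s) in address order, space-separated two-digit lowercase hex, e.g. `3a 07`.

cb

[0+:1] opcode=1 & 0x1 = 0x1; word=0x01
[1+:3] kind=5 & 0x7 = 0x5; word=0x0b
[4+:1] cnt=0 & 0x1 = 0x0; word=0x0b
[5+:1] bank=0 & 0x1 = 0x0; word=0x0b
[6+:2] addr_hi=3 & 0x3 = 0x3; word=0xcb
word = 0xcb → little-endian bytes:
  [0]=0xcb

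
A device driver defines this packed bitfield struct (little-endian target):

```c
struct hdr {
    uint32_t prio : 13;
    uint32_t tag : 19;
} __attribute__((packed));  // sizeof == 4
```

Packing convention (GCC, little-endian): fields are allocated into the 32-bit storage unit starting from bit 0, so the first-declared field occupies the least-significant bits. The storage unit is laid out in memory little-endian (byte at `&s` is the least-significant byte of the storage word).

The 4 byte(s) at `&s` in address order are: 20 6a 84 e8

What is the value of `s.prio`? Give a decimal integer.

2592

[0]=0x20 [1]=0x6a [2]=0x84 [3]=0xe8 (little-endian) → word 0xe8846a20
prio:13 @ bit 0 → (0xe8846a20>>0)&0x1fff = 0xa20  ←
tag:19 @ bit 13 → (0xe8846a20>>13)&0x7ffff = 0x74423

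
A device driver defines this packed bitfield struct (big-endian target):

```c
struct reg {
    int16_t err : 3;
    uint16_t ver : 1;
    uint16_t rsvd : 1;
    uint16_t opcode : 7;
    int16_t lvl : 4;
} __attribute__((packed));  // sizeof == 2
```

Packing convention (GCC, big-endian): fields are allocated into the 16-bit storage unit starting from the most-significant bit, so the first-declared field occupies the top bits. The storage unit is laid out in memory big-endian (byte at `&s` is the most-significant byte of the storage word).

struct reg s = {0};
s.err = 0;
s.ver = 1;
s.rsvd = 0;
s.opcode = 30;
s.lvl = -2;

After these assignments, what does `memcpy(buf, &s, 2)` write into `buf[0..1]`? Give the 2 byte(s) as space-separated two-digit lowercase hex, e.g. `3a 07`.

11 ee

err (3b) val=0 bits=0x0 at bit 13: 0x0000
ver (1b) val=1 bits=0x1 at bit 12: 0x1000
rsvd (1b) val=0 bits=0x0 at bit 11: 0x1000
opcode (7b) val=30 bits=0x1e at bit 4: 0x11e0
lvl (4b) val=-2 bits=0xe at bit 0: 0x11ee
word = 0x11ee → big-endian bytes:
  [0]=0x11  [1]=0xee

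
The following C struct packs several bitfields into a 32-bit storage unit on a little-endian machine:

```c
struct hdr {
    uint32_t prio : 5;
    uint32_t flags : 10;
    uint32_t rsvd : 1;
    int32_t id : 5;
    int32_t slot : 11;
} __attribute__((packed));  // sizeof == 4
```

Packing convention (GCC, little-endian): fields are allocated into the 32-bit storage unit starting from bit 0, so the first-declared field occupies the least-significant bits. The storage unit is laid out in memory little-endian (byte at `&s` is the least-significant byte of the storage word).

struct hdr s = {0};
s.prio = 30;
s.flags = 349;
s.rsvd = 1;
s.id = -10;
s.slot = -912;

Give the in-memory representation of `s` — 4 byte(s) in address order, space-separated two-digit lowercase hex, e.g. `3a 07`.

be ab 16 8e

prio (5b) val=30 bits=0x1e at bit 0: 0x0000001e
flags (10b) val=349 bits=0x15d at bit 5: 0x00002bbe
rsvd (1b) val=1 bits=0x1 at bit 15: 0x0000abbe
id (5b) val=-10 bits=0x16 at bit 16: 0x0016abbe
slot (11b) val=-912 bits=0x470 at bit 21: 0x8e16abbe
word = 0x8e16abbe → little-endian bytes:
  [0]=0xbe  [1]=0xab  [2]=0x16  [3]=0x8e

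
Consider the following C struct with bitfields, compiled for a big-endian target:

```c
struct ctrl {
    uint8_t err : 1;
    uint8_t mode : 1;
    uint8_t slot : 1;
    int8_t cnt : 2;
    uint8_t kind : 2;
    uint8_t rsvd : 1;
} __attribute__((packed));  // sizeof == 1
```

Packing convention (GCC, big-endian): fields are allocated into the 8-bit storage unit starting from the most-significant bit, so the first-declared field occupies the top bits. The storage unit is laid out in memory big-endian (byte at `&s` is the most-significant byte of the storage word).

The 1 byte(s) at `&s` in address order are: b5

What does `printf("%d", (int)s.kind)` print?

2

[0]=0xb5 (big-endian) → word 0xb5
err [7+:1] = (word>>7) & 0x1 = 1
mode [6+:1] = (word>>6) & 0x1 = 0
slot [5+:1] = (word>>5) & 0x1 = 1
cnt [3+:2] = (word>>3) & 0x3 = 2
kind [1+:2] = (word>>1) & 0x3 = 2  ←
rsvd [0+:1] = (word>>0) & 0x1 = 1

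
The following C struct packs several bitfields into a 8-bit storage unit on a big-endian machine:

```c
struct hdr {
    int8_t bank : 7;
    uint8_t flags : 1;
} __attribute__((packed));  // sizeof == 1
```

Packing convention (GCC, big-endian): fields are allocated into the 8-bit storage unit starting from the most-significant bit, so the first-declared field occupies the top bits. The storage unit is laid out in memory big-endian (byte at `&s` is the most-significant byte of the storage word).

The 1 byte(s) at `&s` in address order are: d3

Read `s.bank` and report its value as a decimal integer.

[0]=0xd3 (big-endian) → word 0xd3
bank:7 @ bit 1 → (0xd3>>1)&0x7f = 0x69  ←
flags:1 @ bit 0 → (0xd3>>0)&0x1 = 0x1
bank signed 7b, MSB=1: 105 - 128 = -23

-23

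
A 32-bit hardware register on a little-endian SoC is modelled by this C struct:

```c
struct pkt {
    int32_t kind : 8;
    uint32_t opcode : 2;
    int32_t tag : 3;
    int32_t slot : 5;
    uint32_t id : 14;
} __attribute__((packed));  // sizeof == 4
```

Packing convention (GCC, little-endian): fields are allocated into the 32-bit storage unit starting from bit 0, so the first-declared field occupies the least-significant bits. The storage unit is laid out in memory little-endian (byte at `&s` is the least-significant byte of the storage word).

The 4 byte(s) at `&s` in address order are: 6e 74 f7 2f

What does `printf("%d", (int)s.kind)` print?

[0]=0x6e [1]=0x74 [2]=0xf7 [3]=0x2f (little-endian) → word 0x2ff7746e
kind:8 @ bit 0 → (0x2ff7746e>>0)&0xff = 0x6e  ←
opcode:2 @ bit 8 → (0x2ff7746e>>8)&0x3 = 0x0
tag:3 @ bit 10 → (0x2ff7746e>>10)&0x7 = 0x5
slot:5 @ bit 13 → (0x2ff7746e>>13)&0x1f = 0x1b
id:14 @ bit 18 → (0x2ff7746e>>18)&0x3fff = 0xbfd
kind signed 8b, MSB=0: value = 110

110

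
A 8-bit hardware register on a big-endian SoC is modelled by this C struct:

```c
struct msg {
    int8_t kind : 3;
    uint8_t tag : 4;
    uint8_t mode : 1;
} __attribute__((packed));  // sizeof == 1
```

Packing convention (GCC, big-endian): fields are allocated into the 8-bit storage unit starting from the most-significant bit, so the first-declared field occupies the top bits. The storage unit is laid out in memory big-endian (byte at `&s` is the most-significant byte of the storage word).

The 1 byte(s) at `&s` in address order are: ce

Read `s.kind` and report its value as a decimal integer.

-2

[0]=0xce (big-endian) → word 0xce
kind:3 @ bit 5 → (0xce>>5)&0x7 = 0x6  ←
tag:4 @ bit 1 → (0xce>>1)&0xf = 0x7
mode:1 @ bit 0 → (0xce>>0)&0x1 = 0x0
kind signed 3b, MSB=1: 6 - 8 = -2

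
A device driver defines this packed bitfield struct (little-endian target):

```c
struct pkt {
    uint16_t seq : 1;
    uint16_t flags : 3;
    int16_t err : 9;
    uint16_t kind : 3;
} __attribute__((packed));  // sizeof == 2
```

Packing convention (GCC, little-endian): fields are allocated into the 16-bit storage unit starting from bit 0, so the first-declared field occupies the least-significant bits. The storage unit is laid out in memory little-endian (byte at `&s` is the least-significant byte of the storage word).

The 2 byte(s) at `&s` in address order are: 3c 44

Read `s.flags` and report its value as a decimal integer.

[0]=0x3c [1]=0x44 (little-endian) → word 0x443c
seq [0+:1] = (word>>0) & 0x1 = 0
flags [1+:3] = (word>>1) & 0x7 = 6  ←
err [4+:9] = (word>>4) & 0x1ff = 67
kind [13+:3] = (word>>13) & 0x7 = 2

6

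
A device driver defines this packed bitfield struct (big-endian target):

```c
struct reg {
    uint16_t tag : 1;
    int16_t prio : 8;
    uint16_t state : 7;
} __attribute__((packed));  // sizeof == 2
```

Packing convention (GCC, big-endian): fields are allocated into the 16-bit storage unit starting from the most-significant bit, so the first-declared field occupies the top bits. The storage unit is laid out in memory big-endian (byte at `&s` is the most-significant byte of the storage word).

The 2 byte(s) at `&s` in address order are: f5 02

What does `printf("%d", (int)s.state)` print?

2

[0]=0xf5 [1]=0x02 (big-endian) → word 0xf502
tag:1 @ bit 15 → (0xf502>>15)&0x1 = 0x1
prio:8 @ bit 7 → (0xf502>>7)&0xff = 0xea
state:7 @ bit 0 → (0xf502>>0)&0x7f = 0x2  ←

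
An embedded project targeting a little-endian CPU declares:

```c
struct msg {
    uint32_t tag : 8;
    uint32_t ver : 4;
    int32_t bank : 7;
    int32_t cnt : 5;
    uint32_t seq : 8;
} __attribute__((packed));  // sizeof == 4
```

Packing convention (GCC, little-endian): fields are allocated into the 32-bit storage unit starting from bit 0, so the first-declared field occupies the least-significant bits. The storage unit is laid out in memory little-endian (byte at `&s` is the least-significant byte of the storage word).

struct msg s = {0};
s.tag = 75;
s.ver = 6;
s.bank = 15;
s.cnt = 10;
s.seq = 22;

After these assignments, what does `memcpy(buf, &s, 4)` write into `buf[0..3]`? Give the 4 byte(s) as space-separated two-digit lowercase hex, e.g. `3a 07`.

4b f6 50 16

tag:8 = 75 → 0x4b << 0 → word 0x0000004b
ver:4 = 6 → 0x6 << 8 → word 0x0000064b
bank:7 = 15 → 0xf << 12 → word 0x0000f64b
cnt:5 = 10 → 0xa << 19 → word 0x0050f64b
seq:8 = 22 → 0x16 << 24 → word 0x1650f64b
word = 0x1650f64b → little-endian bytes:
  [0]=0x4b  [1]=0xf6  [2]=0x50  [3]=0x16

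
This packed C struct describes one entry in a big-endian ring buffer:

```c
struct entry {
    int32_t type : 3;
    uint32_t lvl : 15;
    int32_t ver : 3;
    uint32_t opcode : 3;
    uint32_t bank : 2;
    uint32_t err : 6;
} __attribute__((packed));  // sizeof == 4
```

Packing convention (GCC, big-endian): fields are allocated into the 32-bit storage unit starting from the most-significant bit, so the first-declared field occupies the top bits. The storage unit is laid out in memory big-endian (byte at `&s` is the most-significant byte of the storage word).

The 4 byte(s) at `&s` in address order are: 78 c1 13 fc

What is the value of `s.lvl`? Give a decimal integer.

[0]=0x78 [1]=0xc1 [2]=0x13 [3]=0xfc (big-endian) → word 0x78c113fc
type [29+:3] = (word>>29) & 0x7 = 3
lvl [14+:15] = (word>>14) & 0x7fff = 25348  ←
ver [11+:3] = (word>>11) & 0x7 = 2
opcode [8+:3] = (word>>8) & 0x7 = 3
bank [6+:2] = (word>>6) & 0x3 = 3
err [0+:6] = (word>>0) & 0x3f = 60

25348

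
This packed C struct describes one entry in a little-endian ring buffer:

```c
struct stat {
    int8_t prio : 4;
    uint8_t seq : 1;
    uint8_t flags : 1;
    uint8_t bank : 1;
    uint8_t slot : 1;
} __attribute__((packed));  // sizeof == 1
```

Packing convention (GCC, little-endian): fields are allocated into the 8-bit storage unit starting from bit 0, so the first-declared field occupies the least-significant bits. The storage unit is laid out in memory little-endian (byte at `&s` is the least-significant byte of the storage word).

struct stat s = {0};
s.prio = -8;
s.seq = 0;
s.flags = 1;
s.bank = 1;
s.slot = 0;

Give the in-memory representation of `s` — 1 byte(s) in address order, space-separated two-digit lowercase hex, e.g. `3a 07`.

[0+:4] prio=-8 & 0xf = 0x8; word=0x08
[4+:1] seq=0 & 0x1 = 0x0; word=0x08
[5+:1] flags=1 & 0x1 = 0x1; word=0x28
[6+:1] bank=1 & 0x1 = 0x1; word=0x68
[7+:1] slot=0 & 0x1 = 0x0; word=0x68
word = 0x68 → little-endian bytes:
  [0]=0x68

68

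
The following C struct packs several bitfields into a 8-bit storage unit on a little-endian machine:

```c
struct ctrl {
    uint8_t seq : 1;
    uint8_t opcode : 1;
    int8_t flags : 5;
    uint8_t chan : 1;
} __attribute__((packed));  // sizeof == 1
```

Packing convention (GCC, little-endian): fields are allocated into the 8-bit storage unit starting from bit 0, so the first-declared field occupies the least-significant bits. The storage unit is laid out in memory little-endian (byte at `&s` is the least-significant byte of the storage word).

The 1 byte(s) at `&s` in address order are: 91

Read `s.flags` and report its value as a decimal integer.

4

[0]=0x91 (little-endian) → word 0x91
seq [0+:1] = (word>>0) & 0x1 = 1
opcode [1+:1] = (word>>1) & 0x1 = 0
flags [2+:5] = (word>>2) & 0x1f = 4  ←
chan [7+:1] = (word>>7) & 0x1 = 1
flags signed 5b, MSB=0: value = 4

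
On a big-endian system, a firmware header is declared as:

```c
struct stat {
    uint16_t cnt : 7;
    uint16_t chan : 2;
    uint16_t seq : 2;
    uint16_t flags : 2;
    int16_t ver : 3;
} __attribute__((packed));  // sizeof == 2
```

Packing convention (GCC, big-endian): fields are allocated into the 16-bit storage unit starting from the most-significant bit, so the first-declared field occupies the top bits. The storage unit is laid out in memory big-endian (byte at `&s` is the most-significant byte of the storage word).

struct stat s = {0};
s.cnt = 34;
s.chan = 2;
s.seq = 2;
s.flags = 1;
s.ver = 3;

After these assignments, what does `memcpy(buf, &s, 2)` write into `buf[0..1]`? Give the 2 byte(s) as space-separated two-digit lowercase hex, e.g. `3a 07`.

45 4b

cnt (7b) val=34 bits=0x22 at bit 9: 0x4400
chan (2b) val=2 bits=0x2 at bit 7: 0x4500
seq (2b) val=2 bits=0x2 at bit 5: 0x4540
flags (2b) val=1 bits=0x1 at bit 3: 0x4548
ver (3b) val=3 bits=0x3 at bit 0: 0x454b
word = 0x454b → big-endian bytes:
  [0]=0x45  [1]=0x4b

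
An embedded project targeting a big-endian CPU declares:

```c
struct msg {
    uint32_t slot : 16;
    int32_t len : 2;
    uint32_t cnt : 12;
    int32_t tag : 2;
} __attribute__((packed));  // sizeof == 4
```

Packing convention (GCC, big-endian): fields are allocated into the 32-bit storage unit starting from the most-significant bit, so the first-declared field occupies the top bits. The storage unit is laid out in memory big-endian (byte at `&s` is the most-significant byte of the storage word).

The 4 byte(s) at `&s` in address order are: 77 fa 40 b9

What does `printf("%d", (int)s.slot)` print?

30714

[0]=0x77 [1]=0xfa [2]=0x40 [3]=0xb9 (big-endian) → word 0x77fa40b9
slot [16+:16] = (word>>16) & 0xffff = 30714  ←
len [14+:2] = (word>>14) & 0x3 = 1
cnt [2+:12] = (word>>2) & 0xfff = 46
tag [0+:2] = (word>>0) & 0x3 = 1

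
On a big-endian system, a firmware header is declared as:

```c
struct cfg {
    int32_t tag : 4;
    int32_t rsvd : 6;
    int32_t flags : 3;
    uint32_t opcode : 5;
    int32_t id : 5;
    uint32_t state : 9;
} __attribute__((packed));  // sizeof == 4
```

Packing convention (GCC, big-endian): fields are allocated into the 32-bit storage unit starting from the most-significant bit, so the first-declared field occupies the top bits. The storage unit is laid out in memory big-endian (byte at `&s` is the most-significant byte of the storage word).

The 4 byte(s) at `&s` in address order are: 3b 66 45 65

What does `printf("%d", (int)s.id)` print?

2

[0]=0x3b [1]=0x66 [2]=0x45 [3]=0x65 (big-endian) → word 0x3b664565
tag:4 @ bit 28 → (0x3b664565>>28)&0xf = 0x3
rsvd:6 @ bit 22 → (0x3b664565>>22)&0x3f = 0x2d
flags:3 @ bit 19 → (0x3b664565>>19)&0x7 = 0x4
opcode:5 @ bit 14 → (0x3b664565>>14)&0x1f = 0x19
id:5 @ bit 9 → (0x3b664565>>9)&0x1f = 0x2  ←
state:9 @ bit 0 → (0x3b664565>>0)&0x1ff = 0x165
id signed 5b, MSB=0: value = 2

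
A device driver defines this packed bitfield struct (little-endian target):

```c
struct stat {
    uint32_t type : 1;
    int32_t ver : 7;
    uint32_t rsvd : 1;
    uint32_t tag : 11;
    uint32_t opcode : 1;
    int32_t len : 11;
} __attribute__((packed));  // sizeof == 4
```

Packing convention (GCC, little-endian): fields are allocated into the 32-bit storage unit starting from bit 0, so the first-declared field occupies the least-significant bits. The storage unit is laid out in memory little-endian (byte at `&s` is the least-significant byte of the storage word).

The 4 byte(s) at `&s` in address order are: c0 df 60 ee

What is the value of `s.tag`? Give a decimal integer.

111

[0]=0xc0 [1]=0xdf [2]=0x60 [3]=0xee (little-endian) → word 0xee60dfc0
type:1 @ bit 0 → (0xee60dfc0>>0)&0x1 = 0x0
ver:7 @ bit 1 → (0xee60dfc0>>1)&0x7f = 0x60
rsvd:1 @ bit 8 → (0xee60dfc0>>8)&0x1 = 0x1
tag:11 @ bit 9 → (0xee60dfc0>>9)&0x7ff = 0x6f  ←
opcode:1 @ bit 20 → (0xee60dfc0>>20)&0x1 = 0x0
len:11 @ bit 21 → (0xee60dfc0>>21)&0x7ff = 0x773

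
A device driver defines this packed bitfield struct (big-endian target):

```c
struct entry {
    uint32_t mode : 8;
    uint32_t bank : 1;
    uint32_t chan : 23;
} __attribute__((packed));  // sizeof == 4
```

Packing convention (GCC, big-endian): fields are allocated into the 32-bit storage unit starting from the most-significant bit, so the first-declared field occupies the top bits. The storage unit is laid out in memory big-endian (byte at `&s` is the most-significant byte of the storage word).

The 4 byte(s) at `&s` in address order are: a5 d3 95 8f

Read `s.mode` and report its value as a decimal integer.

[0]=0xa5 [1]=0xd3 [2]=0x95 [3]=0x8f (big-endian) → word 0xa5d3958f
mode [24+:8] = (word>>24) & 0xff = 165  ←
bank [23+:1] = (word>>23) & 0x1 = 1
chan [0+:23] = (word>>0) & 0x7fffff = 5477775

165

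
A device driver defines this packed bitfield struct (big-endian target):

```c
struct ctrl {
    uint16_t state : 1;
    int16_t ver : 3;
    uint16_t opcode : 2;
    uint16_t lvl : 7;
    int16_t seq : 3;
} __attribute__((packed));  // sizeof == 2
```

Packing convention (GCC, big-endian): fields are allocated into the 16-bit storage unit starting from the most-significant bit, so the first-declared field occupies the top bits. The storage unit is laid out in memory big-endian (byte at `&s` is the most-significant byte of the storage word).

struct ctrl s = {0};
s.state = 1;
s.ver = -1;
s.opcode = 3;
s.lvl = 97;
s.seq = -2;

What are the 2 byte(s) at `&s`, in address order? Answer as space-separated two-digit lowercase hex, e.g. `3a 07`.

ff 0e

state (1b) val=1 bits=0x1 at bit 15: 0x8000
ver (3b) val=-1 bits=0x7 at bit 12: 0xf000
opcode (2b) val=3 bits=0x3 at bit 10: 0xfc00
lvl (7b) val=97 bits=0x61 at bit 3: 0xff08
seq (3b) val=-2 bits=0x6 at bit 0: 0xff0e
word = 0xff0e → big-endian bytes:
  [0]=0xff  [1]=0x0e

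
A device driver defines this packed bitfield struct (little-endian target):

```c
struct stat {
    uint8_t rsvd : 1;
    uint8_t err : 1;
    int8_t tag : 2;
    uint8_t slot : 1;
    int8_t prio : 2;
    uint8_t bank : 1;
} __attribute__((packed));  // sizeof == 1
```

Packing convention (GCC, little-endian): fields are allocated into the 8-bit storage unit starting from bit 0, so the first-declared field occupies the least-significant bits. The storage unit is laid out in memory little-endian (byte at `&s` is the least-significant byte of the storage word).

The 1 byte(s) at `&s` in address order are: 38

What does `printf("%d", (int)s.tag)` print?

[0]=0x38 (little-endian) → word 0x38
rsvd [0+:1] = (word>>0) & 0x1 = 0
err [1+:1] = (word>>1) & 0x1 = 0
tag [2+:2] = (word>>2) & 0x3 = 2  ←
slot [4+:1] = (word>>4) & 0x1 = 1
prio [5+:2] = (word>>5) & 0x3 = 1
bank [7+:1] = (word>>7) & 0x1 = 0
tag signed 2b, MSB=1: 2 - 4 = -2

-2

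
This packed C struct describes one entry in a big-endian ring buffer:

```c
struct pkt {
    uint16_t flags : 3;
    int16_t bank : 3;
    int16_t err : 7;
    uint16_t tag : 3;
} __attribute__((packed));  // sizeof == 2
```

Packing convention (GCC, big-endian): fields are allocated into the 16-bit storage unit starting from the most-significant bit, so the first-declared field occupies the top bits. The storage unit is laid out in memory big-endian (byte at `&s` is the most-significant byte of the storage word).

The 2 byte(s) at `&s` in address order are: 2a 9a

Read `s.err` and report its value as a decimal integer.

-45

[0]=0x2a [1]=0x9a (big-endian) → word 0x2a9a
flags:3 @ bit 13 → (0x2a9a>>13)&0x7 = 0x1
bank:3 @ bit 10 → (0x2a9a>>10)&0x7 = 0x2
err:7 @ bit 3 → (0x2a9a>>3)&0x7f = 0x53  ←
tag:3 @ bit 0 → (0x2a9a>>0)&0x7 = 0x2
err signed 7b, MSB=1: 83 - 128 = -45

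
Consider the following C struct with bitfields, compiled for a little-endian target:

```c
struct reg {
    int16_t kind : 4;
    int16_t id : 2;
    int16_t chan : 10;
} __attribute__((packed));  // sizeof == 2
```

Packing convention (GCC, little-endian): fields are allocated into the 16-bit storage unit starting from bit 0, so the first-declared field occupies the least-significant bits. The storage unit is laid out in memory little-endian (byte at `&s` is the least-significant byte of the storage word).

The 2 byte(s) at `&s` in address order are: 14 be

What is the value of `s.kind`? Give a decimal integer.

4

[0]=0x14 [1]=0xbe (little-endian) → word 0xbe14
kind [0+:4] = (word>>0) & 0xf = 4  ←
id [4+:2] = (word>>4) & 0x3 = 1
chan [6+:10] = (word>>6) & 0x3ff = 760
kind signed 4b, MSB=0: value = 4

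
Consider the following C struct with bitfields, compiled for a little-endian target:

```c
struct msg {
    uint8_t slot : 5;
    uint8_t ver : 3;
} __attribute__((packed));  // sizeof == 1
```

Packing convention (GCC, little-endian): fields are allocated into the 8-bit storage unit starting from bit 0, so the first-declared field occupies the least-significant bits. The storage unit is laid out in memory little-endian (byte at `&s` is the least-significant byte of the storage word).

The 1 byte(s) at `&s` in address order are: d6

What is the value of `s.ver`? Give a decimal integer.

6

[0]=0xd6 (little-endian) → word 0xd6
slot:5 @ bit 0 → (0xd6>>0)&0x1f = 0x16
ver:3 @ bit 5 → (0xd6>>5)&0x7 = 0x6  ←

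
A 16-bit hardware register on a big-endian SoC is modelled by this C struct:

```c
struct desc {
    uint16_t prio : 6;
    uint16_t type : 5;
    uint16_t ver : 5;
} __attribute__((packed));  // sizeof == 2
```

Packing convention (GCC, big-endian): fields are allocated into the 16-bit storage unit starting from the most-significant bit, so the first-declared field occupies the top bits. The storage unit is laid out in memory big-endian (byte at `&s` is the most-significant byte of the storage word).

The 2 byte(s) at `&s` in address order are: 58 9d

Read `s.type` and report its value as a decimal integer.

[0]=0x58 [1]=0x9d (big-endian) → word 0x589d
prio [10+:6] = (word>>10) & 0x3f = 22
type [5+:5] = (word>>5) & 0x1f = 4  ←
ver [0+:5] = (word>>0) & 0x1f = 29

4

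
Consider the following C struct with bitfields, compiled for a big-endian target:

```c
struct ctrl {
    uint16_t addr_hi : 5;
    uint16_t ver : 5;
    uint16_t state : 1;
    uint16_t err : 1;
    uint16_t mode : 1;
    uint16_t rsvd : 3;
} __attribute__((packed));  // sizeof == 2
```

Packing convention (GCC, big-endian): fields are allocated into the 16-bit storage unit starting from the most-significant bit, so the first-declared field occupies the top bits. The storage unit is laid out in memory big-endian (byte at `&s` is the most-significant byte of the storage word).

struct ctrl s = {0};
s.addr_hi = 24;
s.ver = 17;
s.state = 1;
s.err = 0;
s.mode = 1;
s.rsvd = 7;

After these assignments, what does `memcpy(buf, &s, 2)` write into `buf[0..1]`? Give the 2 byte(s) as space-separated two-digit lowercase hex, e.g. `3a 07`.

[11+:5] addr_hi=24 & 0x1f = 0x18; word=0xc000
[6+:5] ver=17 & 0x1f = 0x11; word=0xc440
[5+:1] state=1 & 0x1 = 0x1; word=0xc460
[4+:1] err=0 & 0x1 = 0x0; word=0xc460
[3+:1] mode=1 & 0x1 = 0x1; word=0xc468
[0+:3] rsvd=7 & 0x7 = 0x7; word=0xc46f
word = 0xc46f → big-endian bytes:
  [0]=0xc4  [1]=0x6f

c4 6f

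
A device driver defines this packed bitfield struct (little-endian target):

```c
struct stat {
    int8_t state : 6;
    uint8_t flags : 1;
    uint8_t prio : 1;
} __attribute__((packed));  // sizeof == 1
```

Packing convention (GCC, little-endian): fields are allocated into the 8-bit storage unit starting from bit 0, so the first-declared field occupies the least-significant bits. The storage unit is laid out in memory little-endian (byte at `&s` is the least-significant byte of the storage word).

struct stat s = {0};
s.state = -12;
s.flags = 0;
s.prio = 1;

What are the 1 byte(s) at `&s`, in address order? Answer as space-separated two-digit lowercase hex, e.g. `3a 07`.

b4

state:6 = -12 → 0x34 << 0 → word 0x34
flags:1 = 0 → 0x0 << 6 → word 0x34
prio:1 = 1 → 0x1 << 7 → word 0xb4
word = 0xb4 → little-endian bytes:
  [0]=0xb4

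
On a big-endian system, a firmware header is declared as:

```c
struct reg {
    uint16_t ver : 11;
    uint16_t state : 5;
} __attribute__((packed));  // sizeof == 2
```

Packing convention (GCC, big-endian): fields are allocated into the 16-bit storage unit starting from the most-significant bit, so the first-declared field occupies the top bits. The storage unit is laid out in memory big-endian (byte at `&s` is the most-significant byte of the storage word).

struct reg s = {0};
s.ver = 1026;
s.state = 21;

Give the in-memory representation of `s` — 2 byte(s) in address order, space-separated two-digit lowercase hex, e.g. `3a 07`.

ver:11 = 1026 → 0x402 << 5 → word 0x8040
state:5 = 21 → 0x15 << 0 → word 0x8055
word = 0x8055 → big-endian bytes:
  [0]=0x80  [1]=0x55

80 55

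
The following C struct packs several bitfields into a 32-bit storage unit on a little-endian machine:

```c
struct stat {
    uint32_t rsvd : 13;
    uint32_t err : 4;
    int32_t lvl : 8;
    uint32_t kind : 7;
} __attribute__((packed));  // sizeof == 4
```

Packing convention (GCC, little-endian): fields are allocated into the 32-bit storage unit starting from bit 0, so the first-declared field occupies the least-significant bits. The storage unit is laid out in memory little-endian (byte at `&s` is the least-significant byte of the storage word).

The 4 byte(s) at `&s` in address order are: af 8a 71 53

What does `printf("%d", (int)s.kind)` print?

[0]=0xaf [1]=0x8a [2]=0x71 [3]=0x53 (little-endian) → word 0x53718aaf
rsvd:13 @ bit 0 → (0x53718aaf>>0)&0x1fff = 0xaaf
err:4 @ bit 13 → (0x53718aaf>>13)&0xf = 0xc
lvl:8 @ bit 17 → (0x53718aaf>>17)&0xff = 0xb8
kind:7 @ bit 25 → (0x53718aaf>>25)&0x7f = 0x29  ←

41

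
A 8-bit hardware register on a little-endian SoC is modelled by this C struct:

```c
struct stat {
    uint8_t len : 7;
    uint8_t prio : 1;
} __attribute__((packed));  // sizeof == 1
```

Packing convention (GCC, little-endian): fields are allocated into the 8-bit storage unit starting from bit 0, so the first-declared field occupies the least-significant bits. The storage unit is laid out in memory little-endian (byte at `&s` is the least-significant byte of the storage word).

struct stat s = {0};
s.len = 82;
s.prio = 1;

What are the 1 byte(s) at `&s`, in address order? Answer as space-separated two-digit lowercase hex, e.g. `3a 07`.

len:7 = 82 → 0x52 << 0 → word 0x52
prio:1 = 1 → 0x1 << 7 → word 0xd2
word = 0xd2 → little-endian bytes:
  [0]=0xd2

d2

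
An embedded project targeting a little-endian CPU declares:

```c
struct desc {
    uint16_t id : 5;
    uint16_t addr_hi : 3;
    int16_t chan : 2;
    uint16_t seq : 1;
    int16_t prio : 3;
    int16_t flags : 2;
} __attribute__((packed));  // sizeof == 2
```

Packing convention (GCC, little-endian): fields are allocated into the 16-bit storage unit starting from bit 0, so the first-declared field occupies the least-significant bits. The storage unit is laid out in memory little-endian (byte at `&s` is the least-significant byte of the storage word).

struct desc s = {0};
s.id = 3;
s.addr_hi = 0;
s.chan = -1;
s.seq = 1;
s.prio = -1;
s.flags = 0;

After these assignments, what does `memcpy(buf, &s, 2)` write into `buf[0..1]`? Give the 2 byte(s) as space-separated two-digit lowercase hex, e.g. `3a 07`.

id:5 = 3 → 0x3 << 0 → word 0x0003
addr_hi:3 = 0 → 0x0 << 5 → word 0x0003
chan:2 = -1 → 0x3 << 8 → word 0x0303
seq:1 = 1 → 0x1 << 10 → word 0x0703
prio:3 = -1 → 0x7 << 11 → word 0x3f03
flags:2 = 0 → 0x0 << 14 → word 0x3f03
word = 0x3f03 → little-endian bytes:
  [0]=0x03  [1]=0x3f

03 3f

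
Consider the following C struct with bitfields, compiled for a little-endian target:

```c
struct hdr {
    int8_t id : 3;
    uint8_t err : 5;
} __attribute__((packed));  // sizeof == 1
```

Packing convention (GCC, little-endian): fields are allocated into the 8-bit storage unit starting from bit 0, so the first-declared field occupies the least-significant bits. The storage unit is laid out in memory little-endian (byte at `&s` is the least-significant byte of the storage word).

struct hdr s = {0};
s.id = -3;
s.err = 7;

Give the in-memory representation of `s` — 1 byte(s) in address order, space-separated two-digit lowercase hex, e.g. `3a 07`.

id:3 = -3 → 0x5 << 0 → word 0x05
err:5 = 7 → 0x7 << 3 → word 0x3d
word = 0x3d → little-endian bytes:
  [0]=0x3d

3d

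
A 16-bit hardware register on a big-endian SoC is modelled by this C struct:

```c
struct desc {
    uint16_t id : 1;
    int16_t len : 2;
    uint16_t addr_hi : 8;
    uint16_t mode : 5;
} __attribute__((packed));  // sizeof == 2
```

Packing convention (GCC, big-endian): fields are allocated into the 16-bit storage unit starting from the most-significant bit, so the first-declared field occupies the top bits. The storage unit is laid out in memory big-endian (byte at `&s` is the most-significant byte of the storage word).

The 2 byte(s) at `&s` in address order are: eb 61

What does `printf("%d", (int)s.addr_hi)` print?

[0]=0xeb [1]=0x61 (big-endian) → word 0xeb61
id:1 @ bit 15 → (0xeb61>>15)&0x1 = 0x1
len:2 @ bit 13 → (0xeb61>>13)&0x3 = 0x3
addr_hi:8 @ bit 5 → (0xeb61>>5)&0xff = 0x5b  ←
mode:5 @ bit 0 → (0xeb61>>0)&0x1f = 0x1

91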